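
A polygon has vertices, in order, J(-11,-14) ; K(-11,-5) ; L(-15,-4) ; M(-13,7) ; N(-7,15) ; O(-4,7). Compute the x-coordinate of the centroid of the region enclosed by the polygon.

Apply Gauss's area formula. First the cross-terms c_i = x_i·y_{i+1} − x_{i+1}·y_i:
  -99, -31, -157, -146, 11, 133  ⇒  2A = -289, A = -144.5.
Then Σ (x_i + x_{i+1})·c_i = 8184, so x̄ = 8184 / (6·(-144.5)) = -2728/289.

-2728/289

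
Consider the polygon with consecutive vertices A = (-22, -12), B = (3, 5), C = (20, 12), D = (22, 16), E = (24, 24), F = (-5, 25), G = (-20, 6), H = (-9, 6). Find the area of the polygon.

713

Σ = (-74) + (-64) + (56) + (144) + (720) + (470) + (-66) + (240) = 1426
Area = |Σ|/2 = 713.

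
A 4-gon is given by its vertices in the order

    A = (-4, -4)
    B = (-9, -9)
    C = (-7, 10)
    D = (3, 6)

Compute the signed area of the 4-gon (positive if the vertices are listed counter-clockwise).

Apply the shoelace (surveyor's) formula: 2A = Σ (x_i·y_{i+1} − x_{i+1}·y_i), indices taken mod 4.
A→B: (-4)(-9) − (-9)(-4) = 0
B→C: (-9)(10) − (-7)(-9) = -153
C→D: (-7)(6) − (3)(10) = -72
D→A: (3)(-4) − (-4)(6) = 12
Σ = -213
Signed area = Σ/2 = -106.5 (negative ⇒ clockwise traversal).

-106.5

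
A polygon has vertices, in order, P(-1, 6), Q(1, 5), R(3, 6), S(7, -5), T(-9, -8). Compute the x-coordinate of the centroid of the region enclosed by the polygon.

-0.3

Apply the shoelace formula. First the cross-terms c_i = x_i·y_{i+1} − x_{i+1}·y_i:
  -11, -9, -57, -101, -62  ⇒  2A = -240, A = -120.
Then Σ (x_i + x_{i+1})·c_i = 216, so x̄ = 216 / (6·(-120)) = -0.3.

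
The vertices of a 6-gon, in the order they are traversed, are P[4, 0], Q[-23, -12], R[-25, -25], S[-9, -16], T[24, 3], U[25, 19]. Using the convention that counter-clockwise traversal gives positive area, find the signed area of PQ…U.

Apply the shoelace formula: 2A = Σ (x_i·y_{i+1} − x_{i+1}·y_i), indices taken mod 6.
Σ = (-48) + (275) + (175) + (357) + (381) + (-76) = 1064
Signed area = Σ/2 = 532 (positive ⇒ counter-clockwise traversal).

532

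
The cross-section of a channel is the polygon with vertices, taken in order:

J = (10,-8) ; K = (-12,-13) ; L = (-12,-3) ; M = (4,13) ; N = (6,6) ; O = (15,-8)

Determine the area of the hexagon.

361

Σ = (-226) + (-120) + (-144) + (-54) + (-138) + (-40) = -722
Area = |Σ|/2 = 361.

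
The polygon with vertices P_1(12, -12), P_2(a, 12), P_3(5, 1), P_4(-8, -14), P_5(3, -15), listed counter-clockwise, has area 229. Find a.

Write out the shoelace sum; only the two edges meeting at P_2 involve a:
2·Area = [(12·12 − a·(-12)) + (a·1 − 5·12)] + 244
       = 13·a + 328 = 458
⇒ a = 10.

10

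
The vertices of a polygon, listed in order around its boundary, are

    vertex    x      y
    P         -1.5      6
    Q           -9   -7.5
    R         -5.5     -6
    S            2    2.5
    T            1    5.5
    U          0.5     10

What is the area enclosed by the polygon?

Apply the shoelace formula: 2A = Σ (x_i·y_{i+1} − x_{i+1}·y_i), indices taken mod 6.
P→Q: (-1.5)(-7.5) − (-9)(6) = 65.25
Q→R: (-9)(-6) − (-5.5)(-7.5) = 12.75
R→S: (-5.5)(2.5) − (2)(-6) = -1.75
S→T: (2)(5.5) − (1)(2.5) = 8.5
T→U: (1)(10) − (0.5)(5.5) = 7.25
U→P: (0.5)(6) − (-1.5)(10) = 18
Σ = 110
Area = |Σ|/2 = 55.

55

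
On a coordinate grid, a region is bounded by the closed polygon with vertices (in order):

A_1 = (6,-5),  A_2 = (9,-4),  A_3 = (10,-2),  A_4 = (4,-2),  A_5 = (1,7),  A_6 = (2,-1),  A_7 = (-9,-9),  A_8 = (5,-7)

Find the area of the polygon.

72

Σ = (21) + (22) + (-12) + (30) + (-15) + (-27) + (108) + (17) = 144
Area = |Σ|/2 = 72.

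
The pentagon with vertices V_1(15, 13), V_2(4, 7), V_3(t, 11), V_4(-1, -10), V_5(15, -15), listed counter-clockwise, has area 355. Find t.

The doubled signed area Σ (x_i y_{i+1} − x_{i+1} y_i) is linear in t.
With t=0 it equals 693; the coefficient of t is -17 (from the two edges through V_3).
So -17·t + 693 = 2·355 = 710 ⇒ t = -1.

-1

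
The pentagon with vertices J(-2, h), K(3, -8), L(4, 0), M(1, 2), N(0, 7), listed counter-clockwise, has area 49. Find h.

-7

Write out the shoelace sum; only the two edges meeting at J involve h:
2·Area = [(0·h − (-2)·7) + ((-2)·(-8) − 3·h)] + 47
       = -3·h + 77 = 98
⇒ h = -7.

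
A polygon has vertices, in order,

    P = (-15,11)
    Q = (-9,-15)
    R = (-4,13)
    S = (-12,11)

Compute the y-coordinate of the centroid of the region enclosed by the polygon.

206/73

Apply the shoelace formula. First the cross-terms c_i = x_i·y_{i+1} − x_{i+1}·y_i:
  324, -177, 112, 33  ⇒  2A = 292, A = 146.
Then Σ (y_i + y_{i+1})·c_i = 2472, so ȳ = 2472 / (6·146) = 206/73.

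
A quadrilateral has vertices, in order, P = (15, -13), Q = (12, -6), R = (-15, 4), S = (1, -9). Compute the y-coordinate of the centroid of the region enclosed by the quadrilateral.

-1503/277

Apply the shoelace (surveyor's) formula. First the cross-terms c_i = x_i·y_{i+1} − x_{i+1}·y_i:
  66, -42, 131, 122  ⇒  2A = 277, A = 138.5.
Then Σ (y_i + y_{i+1})·c_i = -4509, so ȳ = -4509 / (6·138.5) = -1503/277.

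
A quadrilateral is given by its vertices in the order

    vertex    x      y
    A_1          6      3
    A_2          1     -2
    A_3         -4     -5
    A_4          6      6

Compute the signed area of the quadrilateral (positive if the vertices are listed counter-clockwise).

Cross-terms: -15, -13, 6, -18  ⇒  Σ = -40
Signed area = Σ/2 = -20 (negative ⇒ clockwise traversal).

-20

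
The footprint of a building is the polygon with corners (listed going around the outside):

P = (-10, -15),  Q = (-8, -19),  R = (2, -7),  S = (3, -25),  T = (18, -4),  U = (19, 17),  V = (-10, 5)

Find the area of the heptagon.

710

Apply the shoelace (surveyor's) formula: 2A = Σ (x_i·y_{i+1} − x_{i+1}·y_i), indices taken mod 7.
Cross-terms: 70, 94, -29, 438, 382, 265, 200  ⇒  Σ = 1420
Area = |Σ|/2 = 710.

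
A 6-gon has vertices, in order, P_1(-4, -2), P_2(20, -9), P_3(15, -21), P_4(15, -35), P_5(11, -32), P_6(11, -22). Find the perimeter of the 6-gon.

|P_1P_2| = √((24)² + (-7)²) = √625 = 25
|P_2P_3| = √((-5)² + (-12)²) = √169 = 13
|P_3P_4| = √((0)² + (-14)²) = √196 = 14
|P_4P_5| = √((-4)² + (3)²) = √25 = 5
|P_5P_6| = √((0)² + (10)²) = √100 = 10
|P_6P_1| = √((-15)² + (20)²) = √625 = 25
Perimeter = 25 + 13 + 14 + 5 + 10 + 25 = 92.

92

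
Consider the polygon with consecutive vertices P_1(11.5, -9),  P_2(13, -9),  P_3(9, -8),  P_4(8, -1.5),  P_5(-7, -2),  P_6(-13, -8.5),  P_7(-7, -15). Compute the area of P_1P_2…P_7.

Apply the shoelace (surveyor's) formula: 2A = Σ (x_i·y_{i+1} − x_{i+1}·y_i), indices taken mod 7.
Cross-terms: 13.5, -23, 50.5, -26.5, 33.5, 135.5, 235.5  ⇒  Σ = 419
Area = |Σ|/2 = 209.5.

209.5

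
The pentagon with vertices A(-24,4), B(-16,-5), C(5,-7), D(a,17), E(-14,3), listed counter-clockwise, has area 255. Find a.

-15

The doubled signed area Σ (x_i y_{i+1} − x_{i+1} y_i) is linear in a.
With a=0 it equals 660; the coefficient of a is 10 (from the two edges through D).
So 10·a + 660 = 2·255 = 510 ⇒ a = -15.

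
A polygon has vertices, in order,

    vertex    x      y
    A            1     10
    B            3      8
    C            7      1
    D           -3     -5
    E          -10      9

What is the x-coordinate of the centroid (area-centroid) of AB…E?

Apply the surveyor's formula. First the cross-terms c_i = x_i·y_{i+1} − x_{i+1}·y_i:
  -22, -53, -32, -77, -109  ⇒  2A = -293, A = -146.5.
Then Σ (x_i + x_{i+1})·c_i = 1236, so x̄ = 1236 / (6·(-146.5)) = -412/293.

-412/293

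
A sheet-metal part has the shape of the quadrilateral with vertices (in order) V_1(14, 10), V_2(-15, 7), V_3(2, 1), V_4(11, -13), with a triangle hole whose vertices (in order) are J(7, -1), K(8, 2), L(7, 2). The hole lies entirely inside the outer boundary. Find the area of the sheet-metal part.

235.5

Outer boundary:
Apply the shoelace (surveyor's) formula: 2A = Σ (x_i·y_{i+1} − x_{i+1}·y_i), indices taken mod 4.
Σ = (248) + (-29) + (-37) + (292) = 474
Area = |Σ|/2 = 237.
Hole:
J→K: (7)(2) − (8)(-1) = 22
K→L: (8)(2) − (7)(2) = 2
L→J: (7)(-1) − (7)(2) = -21
Σ = 3
Area = |Σ|/2 = 1.5.
Net area = 237 − 1.5 = 235.5.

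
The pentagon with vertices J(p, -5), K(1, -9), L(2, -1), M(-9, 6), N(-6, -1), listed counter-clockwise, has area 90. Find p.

-10

The doubled signed area Σ (x_i y_{i+1} − x_{i+1} y_i) is linear in p.
With p=0 it equals 100; the coefficient of p is -8 (from the two edges through J).
So -8·p + 100 = 2·90 = 180 ⇒ p = -10.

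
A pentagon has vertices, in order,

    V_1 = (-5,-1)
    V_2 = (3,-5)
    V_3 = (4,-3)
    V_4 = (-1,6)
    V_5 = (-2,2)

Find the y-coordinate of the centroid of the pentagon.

Apply the surveyor's formula. First the cross-terms c_i = x_i·y_{i+1} − x_{i+1}·y_i:
  28, 11, 21, 10, 12  ⇒  2A = 82, A = 41.
Then Σ (y_i + y_{i+1})·c_i = -101, so ȳ = -101 / (6·41) = -101/246.

-101/246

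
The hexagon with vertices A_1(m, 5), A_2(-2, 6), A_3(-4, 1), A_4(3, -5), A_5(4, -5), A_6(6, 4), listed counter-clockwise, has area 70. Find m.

Write out the shoelace sum; only the two edges meeting at A_1 involve m:
2·Area = [(6·5 − m·4) + (m·6 − (-2)·5)] + 90
       = 2·m + 130 = 140
⇒ m = 5.

5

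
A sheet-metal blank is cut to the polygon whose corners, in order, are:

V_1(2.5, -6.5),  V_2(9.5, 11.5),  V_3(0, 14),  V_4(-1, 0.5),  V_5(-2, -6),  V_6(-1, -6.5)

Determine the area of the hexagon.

Cross-terms: 90.5, 133, 14, 7, 7, 22.75  ⇒  Σ = 274.25
Area = |Σ|/2 = 137.125.

137.125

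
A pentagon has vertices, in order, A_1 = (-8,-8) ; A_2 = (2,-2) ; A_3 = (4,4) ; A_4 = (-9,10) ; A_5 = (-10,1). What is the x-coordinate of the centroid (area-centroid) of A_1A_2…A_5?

-421/101

Apply Gauss's area formula. First the cross-terms c_i = x_i·y_{i+1} − x_{i+1}·y_i:
  32, 16, 76, 91, 88  ⇒  2A = 303, A = 151.5.
Then Σ (x_i + x_{i+1})·c_i = -3789, so x̄ = -3789 / (6·151.5) = -421/101.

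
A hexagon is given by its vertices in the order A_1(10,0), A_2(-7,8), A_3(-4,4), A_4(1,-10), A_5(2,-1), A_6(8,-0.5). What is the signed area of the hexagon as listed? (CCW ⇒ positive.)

Apply the shoelace formula: 2A = Σ (x_i·y_{i+1} − x_{i+1}·y_i), indices taken mod 6.
Σ = (80) + (4) + (36) + (19) + (7) + (5) = 151
Signed area = Σ/2 = 75.5 (positive ⇒ counter-clockwise traversal).

75.5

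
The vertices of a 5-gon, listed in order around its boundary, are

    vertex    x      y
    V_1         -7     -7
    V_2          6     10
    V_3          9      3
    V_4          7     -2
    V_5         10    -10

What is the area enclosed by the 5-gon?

Apply Gauss's area formula: 2A = Σ (x_i·y_{i+1} − x_{i+1}·y_i), indices taken mod 5.
Σ = (-28) + (-72) + (-39) + (-50) + (-140) = -329
Area = |Σ|/2 = 164.5.

164.5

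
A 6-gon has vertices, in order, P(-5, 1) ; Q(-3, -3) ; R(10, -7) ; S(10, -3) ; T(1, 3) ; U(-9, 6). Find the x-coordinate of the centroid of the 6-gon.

409/294

Apply the surveyor's formula. First the cross-terms c_i = x_i·y_{i+1} − x_{i+1}·y_i:
  18, 51, 40, 33, 33, 21  ⇒  2A = 196, A = 98.
Then Σ (x_i + x_{i+1})·c_i = 818, so x̄ = 818 / (6·98) = 409/294.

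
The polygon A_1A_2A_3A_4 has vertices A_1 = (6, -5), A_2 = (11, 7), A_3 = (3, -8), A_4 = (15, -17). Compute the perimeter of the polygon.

60

|A_1A_2| = √((5)² + (12)²) = √169 = 13
|A_2A_3| = √((-8)² + (-15)²) = √289 = 17
|A_3A_4| = √((12)² + (-9)²) = √225 = 15
|A_4A_1| = √((-9)² + (12)²) = √225 = 15
Perimeter = 13 + 17 + 15 + 15 = 60.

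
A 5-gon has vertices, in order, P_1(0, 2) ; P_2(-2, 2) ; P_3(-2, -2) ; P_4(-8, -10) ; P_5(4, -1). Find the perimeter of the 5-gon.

36

|P_1P_2| = √((-2)² + (0)²) = √4 = 2
|P_2P_3| = √((0)² + (-4)²) = √16 = 4
|P_3P_4| = √((-6)² + (-8)²) = √100 = 10
|P_4P_5| = √((12)² + (9)²) = √225 = 15
|P_5P_1| = √((-4)² + (3)²) = √25 = 5
Perimeter = 2 + 4 + 10 + 15 + 5 = 36.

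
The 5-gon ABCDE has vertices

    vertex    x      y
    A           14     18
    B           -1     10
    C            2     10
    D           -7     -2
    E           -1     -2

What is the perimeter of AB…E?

|AB| = √((-15)² + (-8)²) = √289 = 17
|BC| = √((3)² + (0)²) = √9 = 3
|CD| = √((-9)² + (-12)²) = √225 = 15
|DE| = √((6)² + (0)²) = √36 = 6
|EA| = √((15)² + (20)²) = √625 = 25
Perimeter = 17 + 3 + 15 + 6 + 25 = 66.

66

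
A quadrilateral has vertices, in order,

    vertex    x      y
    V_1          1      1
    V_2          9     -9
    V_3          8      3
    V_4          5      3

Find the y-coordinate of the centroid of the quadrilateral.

Apply the shoelace formula. First the cross-terms c_i = x_i·y_{i+1} − x_{i+1}·y_i:
  -18, 99, 9, 2  ⇒  2A = 92, A = 46.
Then Σ (y_i + y_{i+1})·c_i = -388, so ȳ = -388 / (6·46) = -97/69.

-97/69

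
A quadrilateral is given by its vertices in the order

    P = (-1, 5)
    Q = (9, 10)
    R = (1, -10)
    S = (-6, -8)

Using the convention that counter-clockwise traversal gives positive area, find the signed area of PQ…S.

Apply Gauss's area formula: 2A = Σ (x_i·y_{i+1} − x_{i+1}·y_i), indices taken mod 4.
P→Q: (-1)(10) − (9)(5) = -55
Q→R: (9)(-10) − (1)(10) = -100
R→S: (1)(-8) − (-6)(-10) = -68
S→P: (-6)(5) − (-1)(-8) = -38
Σ = -261
Signed area = Σ/2 = -130.5 (negative ⇒ clockwise traversal).

-130.5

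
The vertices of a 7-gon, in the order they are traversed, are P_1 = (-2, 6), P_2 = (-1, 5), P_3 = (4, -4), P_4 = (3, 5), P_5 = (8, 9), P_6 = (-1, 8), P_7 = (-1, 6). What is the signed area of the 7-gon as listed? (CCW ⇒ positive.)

40

Apply the shoelace (surveyor's) formula: 2A = Σ (x_i·y_{i+1} − x_{i+1}·y_i), indices taken mod 7.
Σ = (-4) + (-16) + (32) + (-13) + (73) + (2) + (6) = 80
Signed area = Σ/2 = 40 (positive ⇒ counter-clockwise traversal).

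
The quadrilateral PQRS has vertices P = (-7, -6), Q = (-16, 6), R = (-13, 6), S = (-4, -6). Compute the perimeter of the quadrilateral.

36

|PQ| = √((-9)² + (12)²) = √225 = 15
|QR| = √((3)² + (0)²) = √9 = 3
|RS| = √((9)² + (-12)²) = √225 = 15
|SP| = √((-3)² + (0)²) = √9 = 3
Perimeter = 15 + 3 + 15 + 3 = 36.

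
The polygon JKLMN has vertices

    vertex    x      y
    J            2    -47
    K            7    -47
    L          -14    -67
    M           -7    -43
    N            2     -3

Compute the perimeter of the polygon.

|JK| = √((5)² + (0)²) = √25 = 5
|KL| = √((-21)² + (-20)²) = √841 = 29
|LM| = √((7)² + (24)²) = √625 = 25
|MN| = √((9)² + (40)²) = √1681 = 41
|NJ| = √((0)² + (-44)²) = √1936 = 44
Perimeter = 5 + 29 + 25 + 41 + 44 = 144.

144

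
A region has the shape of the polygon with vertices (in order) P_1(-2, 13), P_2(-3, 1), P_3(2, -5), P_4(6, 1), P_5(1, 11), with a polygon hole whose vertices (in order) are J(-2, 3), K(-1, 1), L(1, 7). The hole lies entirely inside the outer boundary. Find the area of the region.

Outer boundary:
Apply the shoelace formula: 2A = Σ (x_i·y_{i+1} − x_{i+1}·y_i), indices taken mod 5.
P_1→P_2: (-2)(1) − (-3)(13) = 37
P_2→P_3: (-3)(-5) − (2)(1) = 13
P_3→P_4: (2)(1) − (6)(-5) = 32
P_4→P_5: (6)(11) − (1)(1) = 65
P_5→P_1: (1)(13) − (-2)(11) = 35
Σ = 182
Area = |Σ|/2 = 91.
Hole:
Apply the shoelace (surveyor's) formula: 2A = Σ (x_i·y_{i+1} − x_{i+1}·y_i), indices taken mod 3.
Σ = (1) + (-8) + (17) = 10
Area = |Σ|/2 = 5.
Net area = 91 − 5 = 86.

86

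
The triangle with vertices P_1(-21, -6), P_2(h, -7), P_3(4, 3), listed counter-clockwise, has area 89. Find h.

-4

Write out the shoelace sum; only the two edges meeting at P_2 involve h:
2·Area = [((-21)·(-7) − h·(-6)) + (h·3 − 4·(-7))] + 39
       = 9·h + 214 = 178
⇒ h = -4.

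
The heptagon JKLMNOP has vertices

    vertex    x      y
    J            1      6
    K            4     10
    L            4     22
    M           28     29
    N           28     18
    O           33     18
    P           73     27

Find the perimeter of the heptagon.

|JK| = √((3)² + (4)²) = √25 = 5
|KL| = √((0)² + (12)²) = √144 = 12
|LM| = √((24)² + (7)²) = √625 = 25
|MN| = √((0)² + (-11)²) = √121 = 11
|NO| = √((5)² + (0)²) = √25 = 5
|OP| = √((40)² + (9)²) = √1681 = 41
|PJ| = √((-72)² + (-21)²) = √5625 = 75
Perimeter = 5 + 12 + 25 + 11 + 5 + 41 + 75 = 174.

174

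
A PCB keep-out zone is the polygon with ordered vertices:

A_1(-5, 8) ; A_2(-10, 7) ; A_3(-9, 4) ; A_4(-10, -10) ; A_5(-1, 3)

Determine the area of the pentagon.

82.5

Apply the shoelace (surveyor's) formula: 2A = Σ (x_i·y_{i+1} − x_{i+1}·y_i), indices taken mod 5.
A_1→A_2: (-5)(7) − (-10)(8) = 45
A_2→A_3: (-10)(4) − (-9)(7) = 23
A_3→A_4: (-9)(-10) − (-10)(4) = 130
A_4→A_5: (-10)(3) − (-1)(-10) = -40
A_5→A_1: (-1)(8) − (-5)(3) = 7
Σ = 165
Area = |Σ|/2 = 82.5.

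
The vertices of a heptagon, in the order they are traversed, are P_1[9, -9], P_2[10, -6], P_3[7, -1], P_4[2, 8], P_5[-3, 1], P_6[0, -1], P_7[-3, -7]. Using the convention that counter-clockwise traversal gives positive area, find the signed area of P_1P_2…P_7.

121

Apply the shoelace formula: 2A = Σ (x_i·y_{i+1} − x_{i+1}·y_i), indices taken mod 7.
Σ = (36) + (32) + (58) + (26) + (3) + (-3) + (90) = 242
Signed area = Σ/2 = 121 (positive ⇒ counter-clockwise traversal).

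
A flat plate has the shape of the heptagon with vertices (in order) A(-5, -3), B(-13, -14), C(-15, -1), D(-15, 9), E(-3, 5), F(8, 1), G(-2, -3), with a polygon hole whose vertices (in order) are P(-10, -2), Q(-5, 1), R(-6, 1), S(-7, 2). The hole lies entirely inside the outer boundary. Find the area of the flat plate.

Outer boundary:
Σ = (31) + (-197) + (-150) + (-48) + (-43) + (-22) + (-9) = -438
Area = |Σ|/2 = 219.
Hole:
Apply the surveyor's formula: 2A = Σ (x_i·y_{i+1} − x_{i+1}·y_i), indices taken mod 4.
P→Q: (-10)(1) − (-5)(-2) = -20
Q→R: (-5)(1) − (-6)(1) = 1
R→S: (-6)(2) − (-7)(1) = -5
S→P: (-7)(-2) − (-10)(2) = 34
Σ = 10
Area = |Σ|/2 = 5.
Net area = 219 − 5 = 214.

214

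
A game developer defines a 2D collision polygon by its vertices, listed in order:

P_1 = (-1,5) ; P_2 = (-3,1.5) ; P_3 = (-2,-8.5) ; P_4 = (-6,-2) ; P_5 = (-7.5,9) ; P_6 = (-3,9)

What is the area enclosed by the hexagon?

Apply the surveyor's formula: 2A = Σ (x_i·y_{i+1} − x_{i+1}·y_i), indices taken mod 6.
Cross-terms: 13.5, 28.5, -47, -69, -40.5, -6  ⇒  Σ = -120.5
Area = |Σ|/2 = 60.25.

60.25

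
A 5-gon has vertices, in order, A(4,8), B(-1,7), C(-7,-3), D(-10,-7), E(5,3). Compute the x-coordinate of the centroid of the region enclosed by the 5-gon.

-101/105

Apply the shoelace formula. First the cross-terms c_i = x_i·y_{i+1} − x_{i+1}·y_i:
  36, 52, 19, 5, 28  ⇒  2A = 140, A = 70.
Then Σ (x_i + x_{i+1})·c_i = -404, so x̄ = -404 / (6·70) = -101/105.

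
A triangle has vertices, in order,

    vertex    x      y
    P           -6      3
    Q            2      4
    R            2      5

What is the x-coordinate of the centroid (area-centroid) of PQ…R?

-2/3

Apply the shoelace (surveyor's) formula. First the cross-terms c_i = x_i·y_{i+1} − x_{i+1}·y_i:
  -30, 2, 36  ⇒  2A = 8, A = 4.
Then Σ (x_i + x_{i+1})·c_i = -16, so x̄ = -16 / (6·4) = -2/3.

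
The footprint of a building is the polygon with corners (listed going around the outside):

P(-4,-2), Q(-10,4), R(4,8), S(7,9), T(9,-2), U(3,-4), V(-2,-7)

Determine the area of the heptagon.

165

Σ = (-36) + (-96) + (-20) + (-95) + (-30) + (-29) + (-24) = -330
Area = |Σ|/2 = 165.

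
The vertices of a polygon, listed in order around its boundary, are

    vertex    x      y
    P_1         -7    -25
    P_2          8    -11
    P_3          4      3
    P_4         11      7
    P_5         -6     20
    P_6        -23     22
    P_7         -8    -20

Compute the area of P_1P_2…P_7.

Σ = (277) + (68) + (-5) + (262) + (328) + (636) + (60) = 1626
Area = |Σ|/2 = 813.

813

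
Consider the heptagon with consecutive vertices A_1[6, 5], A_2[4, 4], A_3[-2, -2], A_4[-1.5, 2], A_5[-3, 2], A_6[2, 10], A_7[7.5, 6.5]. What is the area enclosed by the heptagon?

48.75

Σ = (4) + (0) + (-7) + (3) + (-34) + (-62) + (-1.5) = -97.5
Area = |Σ|/2 = 48.75.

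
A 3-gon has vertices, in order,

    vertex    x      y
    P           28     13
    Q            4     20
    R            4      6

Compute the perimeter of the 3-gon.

64

|PQ| = √((-24)² + (7)²) = √625 = 25
|QR| = √((0)² + (-14)²) = √196 = 14
|RP| = √((24)² + (7)²) = √625 = 25
Perimeter = 25 + 14 + 25 = 64.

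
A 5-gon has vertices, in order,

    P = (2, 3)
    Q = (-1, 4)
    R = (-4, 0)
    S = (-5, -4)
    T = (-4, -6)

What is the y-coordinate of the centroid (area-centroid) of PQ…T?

Apply the shoelace formula. First the cross-terms c_i = x_i·y_{i+1} − x_{i+1}·y_i:
  11, 16, 16, 14, 0  ⇒  2A = 57, A = 28.5.
Then Σ (y_i + y_{i+1})·c_i = -63, so ȳ = -63 / (6·28.5) = -7/19.

-7/19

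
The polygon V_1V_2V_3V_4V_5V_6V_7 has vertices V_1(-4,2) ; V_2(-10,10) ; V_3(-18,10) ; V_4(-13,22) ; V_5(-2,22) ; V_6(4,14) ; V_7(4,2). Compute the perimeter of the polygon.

|V_1V_2| = √((-6)² + (8)²) = √100 = 10
|V_2V_3| = √((-8)² + (0)²) = √64 = 8
|V_3V_4| = √((5)² + (12)²) = √169 = 13
|V_4V_5| = √((11)² + (0)²) = √121 = 11
|V_5V_6| = √((6)² + (-8)²) = √100 = 10
|V_6V_7| = √((0)² + (-12)²) = √144 = 12
|V_7V_1| = √((-8)² + (0)²) = √64 = 8
Perimeter = 10 + 8 + 13 + 11 + 10 + 12 + 8 = 72.

72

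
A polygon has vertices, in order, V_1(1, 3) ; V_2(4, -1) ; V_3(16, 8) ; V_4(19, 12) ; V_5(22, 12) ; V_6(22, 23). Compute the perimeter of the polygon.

|V_1V_2| = √((3)² + (-4)²) = √25 = 5
|V_2V_3| = √((12)² + (9)²) = √225 = 15
|V_3V_4| = √((3)² + (4)²) = √25 = 5
|V_4V_5| = √((3)² + (0)²) = √9 = 3
|V_5V_6| = √((0)² + (11)²) = √121 = 11
|V_6V_1| = √((-21)² + (-20)²) = √841 = 29
Perimeter = 5 + 15 + 5 + 3 + 11 + 29 = 68.

68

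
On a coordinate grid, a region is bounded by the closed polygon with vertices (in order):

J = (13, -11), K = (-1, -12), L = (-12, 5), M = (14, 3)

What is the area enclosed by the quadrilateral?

307.5

Apply the shoelace (surveyor's) formula: 2A = Σ (x_i·y_{i+1} − x_{i+1}·y_i), indices taken mod 4.
J→K: (13)(-12) − (-1)(-11) = -167
K→L: (-1)(5) − (-12)(-12) = -149
L→M: (-12)(3) − (14)(5) = -106
M→J: (14)(-11) − (13)(3) = -193
Σ = -615
Area = |Σ|/2 = 307.5.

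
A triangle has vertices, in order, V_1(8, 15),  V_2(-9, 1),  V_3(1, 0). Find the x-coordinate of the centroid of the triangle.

0

Apply the shoelace (surveyor's) formula. First the cross-terms c_i = x_i·y_{i+1} − x_{i+1}·y_i:
  143, -1, 15  ⇒  2A = 157, A = 78.5.
Then Σ (x_i + x_{i+1})·c_i = 0, so x̄ = 0 / (6·78.5) = 0.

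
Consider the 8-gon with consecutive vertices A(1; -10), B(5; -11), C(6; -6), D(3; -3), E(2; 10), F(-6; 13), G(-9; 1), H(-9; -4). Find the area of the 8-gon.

Apply the shoelace formula: 2A = Σ (x_i·y_{i+1} − x_{i+1}·y_i), indices taken mod 8.
Cross-terms: 39, 36, 0, 36, 86, 111, 45, 94  ⇒  Σ = 447
Area = |Σ|/2 = 223.5.

223.5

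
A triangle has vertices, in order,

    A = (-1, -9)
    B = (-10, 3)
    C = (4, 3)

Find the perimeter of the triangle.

42

|AB| = √((-9)² + (12)²) = √225 = 15
|BC| = √((14)² + (0)²) = √196 = 14
|CA| = √((-5)² + (-12)²) = √169 = 13
Perimeter = 15 + 14 + 13 = 42.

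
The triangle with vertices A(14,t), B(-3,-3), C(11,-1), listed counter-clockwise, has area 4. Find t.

The doubled signed area Σ (x_i y_{i+1} − x_{i+1} y_i) is linear in t.
With t=0 it equals 8; the coefficient of t is 14 (from the two edges through A).
So 14·t + 8 = 2·4 = 8 ⇒ t = 0.

0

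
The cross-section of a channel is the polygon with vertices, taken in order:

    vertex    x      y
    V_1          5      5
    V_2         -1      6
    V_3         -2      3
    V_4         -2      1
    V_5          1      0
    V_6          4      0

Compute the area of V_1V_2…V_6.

Σ = (35) + (9) + (4) + (-1) + (0) + (20) = 67
Area = |Σ|/2 = 33.5.

33.5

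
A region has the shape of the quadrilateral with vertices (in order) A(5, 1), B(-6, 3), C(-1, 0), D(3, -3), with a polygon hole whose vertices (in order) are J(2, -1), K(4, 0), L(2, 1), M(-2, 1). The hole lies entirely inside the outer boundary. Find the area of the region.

16.5

Outer boundary:
Σ = (21) + (3) + (3) + (18) = 45
Area = |Σ|/2 = 22.5.
Hole:
Apply the shoelace formula: 2A = Σ (x_i·y_{i+1} − x_{i+1}·y_i), indices taken mod 4.
Σ = (4) + (4) + (4) + (0) = 12
Area = |Σ|/2 = 6.
Net area = 22.5 − 6 = 16.5.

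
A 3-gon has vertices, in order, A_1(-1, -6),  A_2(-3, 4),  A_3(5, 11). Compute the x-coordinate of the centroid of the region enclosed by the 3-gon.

Apply the surveyor's formula. First the cross-terms c_i = x_i·y_{i+1} − x_{i+1}·y_i:
  -22, -53, -19  ⇒  2A = -94, A = -47.
Then Σ (x_i + x_{i+1})·c_i = -94, so x̄ = -94 / (6·(-47)) = 1/3.

1/3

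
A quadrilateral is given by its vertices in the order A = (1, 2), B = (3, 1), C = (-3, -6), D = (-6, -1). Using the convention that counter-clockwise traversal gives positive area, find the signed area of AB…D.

-32

Σ = (-5) + (-15) + (-33) + (-11) = -64
Signed area = Σ/2 = -32 (negative ⇒ clockwise traversal).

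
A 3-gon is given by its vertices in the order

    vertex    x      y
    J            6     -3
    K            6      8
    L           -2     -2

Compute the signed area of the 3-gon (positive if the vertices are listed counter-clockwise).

Cross-terms: 66, 4, 18  ⇒  Σ = 88
Signed area = Σ/2 = 44 (positive ⇒ counter-clockwise traversal).

44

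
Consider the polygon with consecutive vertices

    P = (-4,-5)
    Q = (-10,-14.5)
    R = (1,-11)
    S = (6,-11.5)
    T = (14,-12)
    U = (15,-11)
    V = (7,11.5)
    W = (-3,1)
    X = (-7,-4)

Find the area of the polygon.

Apply the shoelace (surveyor's) formula: 2A = Σ (x_i·y_{i+1} − x_{i+1}·y_i), indices taken mod 9.
Cross-terms: 8, 124.5, 54.5, 89, 26, 249.5, 41.5, 19, 19  ⇒  Σ = 631
Area = |Σ|/2 = 315.5.

315.5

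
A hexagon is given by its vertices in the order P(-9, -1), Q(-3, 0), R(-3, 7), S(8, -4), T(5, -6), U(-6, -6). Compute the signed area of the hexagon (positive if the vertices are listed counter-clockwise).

-105

Σ = (-3) + (-21) + (-44) + (-28) + (-66) + (-48) = -210
Signed area = Σ/2 = -105 (negative ⇒ clockwise traversal).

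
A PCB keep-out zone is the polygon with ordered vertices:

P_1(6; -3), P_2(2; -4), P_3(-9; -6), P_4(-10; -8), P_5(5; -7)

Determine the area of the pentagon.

P_1→P_2: (6)(-4) − (2)(-3) = -18
P_2→P_3: (2)(-6) − (-9)(-4) = -48
P_3→P_4: (-9)(-8) − (-10)(-6) = 12
P_4→P_5: (-10)(-7) − (5)(-8) = 110
P_5→P_1: (5)(-3) − (6)(-7) = 27
Σ = 83
Area = |Σ|/2 = 41.5.

41.5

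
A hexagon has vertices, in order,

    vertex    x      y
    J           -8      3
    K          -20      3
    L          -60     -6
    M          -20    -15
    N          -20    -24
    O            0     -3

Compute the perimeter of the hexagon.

142

|JK| = √((-12)² + (0)²) = √144 = 12
|KL| = √((-40)² + (-9)²) = √1681 = 41
|LM| = √((40)² + (-9)²) = √1681 = 41
|MN| = √((0)² + (-9)²) = √81 = 9
|NO| = √((20)² + (21)²) = √841 = 29
|OJ| = √((-8)² + (6)²) = √100 = 10
Perimeter = 12 + 41 + 41 + 9 + 29 + 10 = 142.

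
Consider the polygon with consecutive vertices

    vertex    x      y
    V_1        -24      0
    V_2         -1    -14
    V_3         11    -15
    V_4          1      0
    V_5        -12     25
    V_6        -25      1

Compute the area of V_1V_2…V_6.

591

Σ = (336) + (169) + (15) + (25) + (613) + (24) = 1182
Area = |Σ|/2 = 591.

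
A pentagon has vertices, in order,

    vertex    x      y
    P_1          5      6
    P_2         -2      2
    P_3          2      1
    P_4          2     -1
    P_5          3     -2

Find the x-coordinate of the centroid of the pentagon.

269/117

Apply Gauss's area formula. First the cross-terms c_i = x_i·y_{i+1} − x_{i+1}·y_i:
  22, -6, -4, -1, 28  ⇒  2A = 39, A = 19.5.
Then Σ (x_i + x_{i+1})·c_i = 269, so x̄ = 269 / (6·19.5) = 269/117.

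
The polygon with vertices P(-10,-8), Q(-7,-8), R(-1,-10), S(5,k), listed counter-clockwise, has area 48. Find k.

0

The doubled signed area Σ (x_i y_{i+1} − x_{i+1} y_i) is linear in k.
With k=0 it equals 96; the coefficient of k is 9 (from the two edges through S).
So 9·k + 96 = 2·48 = 96 ⇒ k = 0.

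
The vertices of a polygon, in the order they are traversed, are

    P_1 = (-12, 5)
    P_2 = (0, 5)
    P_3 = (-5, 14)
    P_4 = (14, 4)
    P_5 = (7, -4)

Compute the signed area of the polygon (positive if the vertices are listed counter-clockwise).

-174

Apply the surveyor's formula: 2A = Σ (x_i·y_{i+1} − x_{i+1}·y_i), indices taken mod 5.
Σ = (-60) + (25) + (-216) + (-84) + (-13) = -348
Signed area = Σ/2 = -174 (negative ⇒ clockwise traversal).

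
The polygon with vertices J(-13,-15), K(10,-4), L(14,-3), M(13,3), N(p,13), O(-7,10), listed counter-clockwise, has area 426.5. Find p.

The doubled signed area Σ (x_i y_{i+1} − x_{i+1} y_i) is linear in p.
With p=0 it equals 804; the coefficient of p is 7 (from the two edges through N).
So 7·p + 804 = 2·426.5 = 853 ⇒ p = 7.

7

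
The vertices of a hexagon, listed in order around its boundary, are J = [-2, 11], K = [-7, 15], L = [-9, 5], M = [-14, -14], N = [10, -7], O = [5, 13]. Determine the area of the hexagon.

413.5

Σ = (47) + (100) + (196) + (238) + (165) + (81) = 827
Area = |Σ|/2 = 413.5.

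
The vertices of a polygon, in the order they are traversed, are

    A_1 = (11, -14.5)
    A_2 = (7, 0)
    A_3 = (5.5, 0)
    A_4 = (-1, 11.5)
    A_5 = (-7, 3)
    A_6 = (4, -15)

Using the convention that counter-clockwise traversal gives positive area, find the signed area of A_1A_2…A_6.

221.125

A_1→A_2: (11)(0) − (7)(-14.5) = 101.5
A_2→A_3: (7)(0) − (5.5)(0) = 0
A_3→A_4: (5.5)(11.5) − (-1)(0) = 63.25
A_4→A_5: (-1)(3) − (-7)(11.5) = 77.5
A_5→A_6: (-7)(-15) − (4)(3) = 93
A_6→A_1: (4)(-14.5) − (11)(-15) = 107
Σ = 442.25
Signed area = Σ/2 = 221.125 (positive ⇒ counter-clockwise traversal).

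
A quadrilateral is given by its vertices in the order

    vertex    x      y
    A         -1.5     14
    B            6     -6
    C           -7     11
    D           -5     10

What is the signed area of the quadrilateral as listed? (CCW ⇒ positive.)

-60.5

Apply the shoelace (surveyor's) formula: 2A = Σ (x_i·y_{i+1} − x_{i+1}·y_i), indices taken mod 4.
Σ = (-75) + (24) + (-15) + (-55) = -121
Signed area = Σ/2 = -60.5 (negative ⇒ clockwise traversal).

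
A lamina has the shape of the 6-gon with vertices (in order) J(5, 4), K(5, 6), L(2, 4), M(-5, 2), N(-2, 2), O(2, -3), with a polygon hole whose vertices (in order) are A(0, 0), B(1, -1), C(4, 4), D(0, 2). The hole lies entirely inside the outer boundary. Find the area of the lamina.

Outer boundary:
J→K: (5)(6) − (5)(4) = 10
K→L: (5)(4) − (2)(6) = 8
L→M: (2)(2) − (-5)(4) = 24
M→N: (-5)(2) − (-2)(2) = -6
N→O: (-2)(-3) − (2)(2) = 2
O→J: (2)(4) − (5)(-3) = 23
Σ = 61
Area = |Σ|/2 = 30.5.
Hole:
Apply the shoelace formula: 2A = Σ (x_i·y_{i+1} − x_{i+1}·y_i), indices taken mod 4.
Σ = (0) + (8) + (8) + (0) = 16
Area = |Σ|/2 = 8.
Net area = 30.5 − 8 = 22.5.

22.5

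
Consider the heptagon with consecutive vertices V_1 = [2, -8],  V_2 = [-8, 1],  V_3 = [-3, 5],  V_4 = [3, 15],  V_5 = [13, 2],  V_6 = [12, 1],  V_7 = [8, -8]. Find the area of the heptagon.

255.5

Cross-terms: -62, -37, -60, -189, -11, -104, -48  ⇒  Σ = -511
Area = |Σ|/2 = 255.5.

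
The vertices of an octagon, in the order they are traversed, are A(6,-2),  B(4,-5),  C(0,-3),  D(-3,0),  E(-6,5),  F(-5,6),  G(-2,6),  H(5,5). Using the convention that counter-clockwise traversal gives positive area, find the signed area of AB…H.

Apply the shoelace formula: 2A = Σ (x_i·y_{i+1} − x_{i+1}·y_i), indices taken mod 8.
Σ = (-22) + (-12) + (-9) + (-15) + (-11) + (-18) + (-40) + (-40) = -167
Signed area = Σ/2 = -83.5 (negative ⇒ clockwise traversal).

-83.5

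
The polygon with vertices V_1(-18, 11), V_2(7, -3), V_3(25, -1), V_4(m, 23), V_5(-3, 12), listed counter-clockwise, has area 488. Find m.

The doubled signed area Σ (x_i y_{i+1} − x_{i+1} y_i) is linear in m.
With m=0 it equals 872; the coefficient of m is 13 (from the two edges through V_4).
So 13·m + 872 = 2·488 = 976 ⇒ m = 8.

8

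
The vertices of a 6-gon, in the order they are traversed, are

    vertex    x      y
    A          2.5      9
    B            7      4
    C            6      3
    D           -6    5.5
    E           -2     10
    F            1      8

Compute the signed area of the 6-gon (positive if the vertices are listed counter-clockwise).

-45.5

Apply the shoelace (surveyor's) formula: 2A = Σ (x_i·y_{i+1} − x_{i+1}·y_i), indices taken mod 6.
Σ = (-53) + (-3) + (51) + (-49) + (-26) + (-11) = -91
Signed area = Σ/2 = -45.5 (negative ⇒ clockwise traversal).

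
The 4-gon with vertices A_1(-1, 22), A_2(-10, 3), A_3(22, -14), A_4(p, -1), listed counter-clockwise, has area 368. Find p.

The doubled signed area Σ (x_i y_{i+1} − x_{i+1} y_i) is linear in p.
With p=0 it equals 268; the coefficient of p is 36 (from the two edges through A_4).
So 36·p + 268 = 2·368 = 736 ⇒ p = 13.

13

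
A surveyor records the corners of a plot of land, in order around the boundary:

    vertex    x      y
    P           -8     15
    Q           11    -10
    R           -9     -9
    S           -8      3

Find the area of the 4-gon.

Cross-terms: -85, -189, -99, -96  ⇒  Σ = -469
Area = |Σ|/2 = 234.5.

234.5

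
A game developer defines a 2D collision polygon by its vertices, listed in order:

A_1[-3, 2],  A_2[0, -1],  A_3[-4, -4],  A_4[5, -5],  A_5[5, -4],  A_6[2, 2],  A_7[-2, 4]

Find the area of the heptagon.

Cross-terms: 3, -4, 40, 5, 18, 12, 8  ⇒  Σ = 82
Area = |Σ|/2 = 41.

41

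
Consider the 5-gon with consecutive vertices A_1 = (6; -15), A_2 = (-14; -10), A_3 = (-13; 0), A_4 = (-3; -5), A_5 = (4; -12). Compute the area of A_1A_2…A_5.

Apply the surveyor's formula: 2A = Σ (x_i·y_{i+1} − x_{i+1}·y_i), indices taken mod 5.
A_1→A_2: (6)(-10) − (-14)(-15) = -270
A_2→A_3: (-14)(0) − (-13)(-10) = -130
A_3→A_4: (-13)(-5) − (-3)(0) = 65
A_4→A_5: (-3)(-12) − (4)(-5) = 56
A_5→A_1: (4)(-15) − (6)(-12) = 12
Σ = -267
Area = |Σ|/2 = 133.5.

133.5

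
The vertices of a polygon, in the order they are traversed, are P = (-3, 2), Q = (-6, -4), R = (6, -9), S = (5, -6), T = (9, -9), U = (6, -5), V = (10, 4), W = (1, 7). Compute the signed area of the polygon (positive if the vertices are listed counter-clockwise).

Apply Gauss's area formula: 2A = Σ (x_i·y_{i+1} − x_{i+1}·y_i), indices taken mod 8.
Cross-terms: 24, 78, 9, 9, 9, 74, 66, 23  ⇒  Σ = 292
Signed area = Σ/2 = 146 (positive ⇒ counter-clockwise traversal).

146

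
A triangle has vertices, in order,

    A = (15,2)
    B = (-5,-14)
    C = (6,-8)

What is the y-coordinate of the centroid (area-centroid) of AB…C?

-20/3

Apply the shoelace (surveyor's) formula. First the cross-terms c_i = x_i·y_{i+1} − x_{i+1}·y_i:
  -200, 124, 132  ⇒  2A = 56, A = 28.
Then Σ (y_i + y_{i+1})·c_i = -1120, so ȳ = -1120 / (6·28) = -20/3.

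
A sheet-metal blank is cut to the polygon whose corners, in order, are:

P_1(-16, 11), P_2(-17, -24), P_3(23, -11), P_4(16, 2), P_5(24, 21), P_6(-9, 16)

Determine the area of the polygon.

1275

Apply the surveyor's formula: 2A = Σ (x_i·y_{i+1} − x_{i+1}·y_i), indices taken mod 6.
P_1→P_2: (-16)(-24) − (-17)(11) = 571
P_2→P_3: (-17)(-11) − (23)(-24) = 739
P_3→P_4: (23)(2) − (16)(-11) = 222
P_4→P_5: (16)(21) − (24)(2) = 288
P_5→P_6: (24)(16) − (-9)(21) = 573
P_6→P_1: (-9)(11) − (-16)(16) = 157
Σ = 2550
Area = |Σ|/2 = 1275.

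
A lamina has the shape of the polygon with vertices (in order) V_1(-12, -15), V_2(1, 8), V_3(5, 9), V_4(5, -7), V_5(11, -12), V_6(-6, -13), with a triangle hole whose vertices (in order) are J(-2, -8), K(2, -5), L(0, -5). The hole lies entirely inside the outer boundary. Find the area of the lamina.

225

Outer boundary:
Cross-terms: -81, -31, -80, 17, -215, -66  ⇒  Σ = -456
Area = |Σ|/2 = 228.
Hole:
Σ = (26) + (-10) + (-10) = 6
Area = |Σ|/2 = 3.
Net area = 228 − 3 = 225.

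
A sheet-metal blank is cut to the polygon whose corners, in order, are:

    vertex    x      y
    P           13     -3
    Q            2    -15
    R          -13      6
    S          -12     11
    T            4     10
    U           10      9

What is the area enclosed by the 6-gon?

Apply the shoelace formula: 2A = Σ (x_i·y_{i+1} − x_{i+1}·y_i), indices taken mod 6.
Σ = (-189) + (-183) + (-71) + (-164) + (-64) + (-147) = -818
Area = |Σ|/2 = 409.

409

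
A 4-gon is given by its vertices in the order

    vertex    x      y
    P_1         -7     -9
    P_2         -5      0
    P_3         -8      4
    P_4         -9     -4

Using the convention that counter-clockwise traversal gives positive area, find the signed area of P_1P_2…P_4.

Apply the shoelace formula: 2A = Σ (x_i·y_{i+1} − x_{i+1}·y_i), indices taken mod 4.
P_1→P_2: (-7)(0) − (-5)(-9) = -45
P_2→P_3: (-5)(4) − (-8)(0) = -20
P_3→P_4: (-8)(-4) − (-9)(4) = 68
P_4→P_1: (-9)(-9) − (-7)(-4) = 53
Σ = 56
Signed area = Σ/2 = 28 (positive ⇒ counter-clockwise traversal).

28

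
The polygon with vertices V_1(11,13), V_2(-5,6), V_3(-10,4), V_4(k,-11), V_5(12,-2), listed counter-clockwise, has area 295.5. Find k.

0

Write out the shoelace sum; only the two edges meeting at V_4 involve k:
2·Area = [((-10)·(-11) − k·4) + (k·(-2) − 12·(-11))] + 349
       = -6·k + 591 = 591
⇒ k = 0.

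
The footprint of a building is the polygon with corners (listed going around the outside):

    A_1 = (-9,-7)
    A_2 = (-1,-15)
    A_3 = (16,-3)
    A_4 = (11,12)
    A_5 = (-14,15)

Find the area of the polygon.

581

Apply the surveyor's formula: 2A = Σ (x_i·y_{i+1} − x_{i+1}·y_i), indices taken mod 5.
Σ = (128) + (243) + (225) + (333) + (233) = 1162
Area = |Σ|/2 = 581.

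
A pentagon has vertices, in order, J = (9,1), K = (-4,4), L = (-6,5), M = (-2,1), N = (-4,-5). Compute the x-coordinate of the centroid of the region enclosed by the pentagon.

Apply the shoelace (surveyor's) formula. First the cross-terms c_i = x_i·y_{i+1} − x_{i+1}·y_i:
  40, 4, 4, 14, 41  ⇒  2A = 103, A = 51.5.
Then Σ (x_i + x_{i+1})·c_i = 249, so x̄ = 249 / (6·51.5) = 83/103.

83/103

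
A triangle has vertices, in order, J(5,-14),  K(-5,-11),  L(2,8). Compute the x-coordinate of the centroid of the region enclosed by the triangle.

Apply the surveyor's formula. First the cross-terms c_i = x_i·y_{i+1} − x_{i+1}·y_i:
  -125, -18, -68  ⇒  2A = -211, A = -105.5.
Then Σ (x_i + x_{i+1})·c_i = -422, so x̄ = -422 / (6·(-105.5)) = 2/3.

2/3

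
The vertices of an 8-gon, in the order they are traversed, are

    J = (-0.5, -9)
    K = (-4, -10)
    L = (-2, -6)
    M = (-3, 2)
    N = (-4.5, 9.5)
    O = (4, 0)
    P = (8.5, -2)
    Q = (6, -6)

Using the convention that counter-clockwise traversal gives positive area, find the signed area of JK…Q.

Σ = (-31) + (4) + (-22) + (-19.5) + (-38) + (-8) + (-39) + (-57) = -210.5
Signed area = Σ/2 = -105.25 (negative ⇒ clockwise traversal).

-105.25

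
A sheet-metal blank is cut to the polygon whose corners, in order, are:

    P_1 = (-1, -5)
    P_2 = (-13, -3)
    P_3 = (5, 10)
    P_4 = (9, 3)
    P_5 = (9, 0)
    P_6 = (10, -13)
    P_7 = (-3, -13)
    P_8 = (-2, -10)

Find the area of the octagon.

P_1→P_2: (-1)(-3) − (-13)(-5) = -62
P_2→P_3: (-13)(10) − (5)(-3) = -115
P_3→P_4: (5)(3) − (9)(10) = -75
P_4→P_5: (9)(0) − (9)(3) = -27
P_5→P_6: (9)(-13) − (10)(0) = -117
P_6→P_7: (10)(-13) − (-3)(-13) = -169
P_7→P_8: (-3)(-10) − (-2)(-13) = 4
P_8→P_1: (-2)(-5) − (-1)(-10) = 0
Σ = -561
Area = |Σ|/2 = 280.5.

280.5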